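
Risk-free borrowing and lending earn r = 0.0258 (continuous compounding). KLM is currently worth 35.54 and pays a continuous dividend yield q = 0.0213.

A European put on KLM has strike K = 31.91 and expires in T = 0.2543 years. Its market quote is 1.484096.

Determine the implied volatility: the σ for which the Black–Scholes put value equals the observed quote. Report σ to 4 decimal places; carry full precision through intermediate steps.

sigma = 0.4397

At σ = 0.4397 the Black–Scholes value reproduces the quote:
σ√T = 0.4397·√0.2543 = 0.221733
d₁ = (ln(S/K) + (r−q+σ²/2)T) / (σ√T) = (ln(35.54/31.91) + (0.0258−0.0213+0.4397²/2)·0.2543) / 0.221733 = (0.107739 + 0.025727) / 0.221733 = 0.601925
d₂ = d₁ − σ√T = 0.601925 − 0.221733 = 0.380192
e^{−rT} = 0.993461
e^{−qT} = 0.994598
N(−d₁) = 0.273612,  N(−d₂) = 0.351901
V = K·e^{−rT}·N(−d₂) − S·e^{−qT}·N(−d₁) = 11.155739 − 9.671643 = 1.484096 (the observed quote) — the price is monotone increasing in volatility, hence this σ is the only solution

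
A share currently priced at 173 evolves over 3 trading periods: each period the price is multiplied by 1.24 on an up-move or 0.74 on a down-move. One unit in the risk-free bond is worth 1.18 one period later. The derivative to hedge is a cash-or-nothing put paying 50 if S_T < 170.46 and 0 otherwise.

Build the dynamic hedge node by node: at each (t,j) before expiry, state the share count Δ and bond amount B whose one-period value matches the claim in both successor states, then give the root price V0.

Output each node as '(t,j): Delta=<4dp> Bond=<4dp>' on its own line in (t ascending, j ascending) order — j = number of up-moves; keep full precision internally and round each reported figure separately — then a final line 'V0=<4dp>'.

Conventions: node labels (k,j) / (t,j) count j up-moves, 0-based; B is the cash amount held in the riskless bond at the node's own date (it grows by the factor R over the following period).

Arbitrage-free pricing uses the up-move probability p* = (R−d)/(u−d) = 0.8800, discounting each step at R = 1.18.
Terminal payoffs: V(3,0)=50.0000, V(3,1)=50.0000, V(3,2)=0.0000, V(3,3)=0.0000
Node (2,0) S=94.7348: V=(p*·50.0000+(1−p*)·50.0000)/1.18=42.3729; Δ=(50.0000−50.0000)/(117.4712−70.1038)=0.0000; B=V−Δ·S=42.3729
Node (2,1) S=158.7448: V=(p*·0.0000+(1−p*)·50.0000)/1.18=5.0847; Δ=(0.0000−50.0000)/(196.8436−117.4712)=-0.6299; B=V−Δ·S=105.0847
Node (2,2) S=266.0048: V=(p*·0.0000+(1−p*)·0.0000)/1.18=0.0000; Δ=(0.0000−0.0000)/(329.8460−196.8436)=0.0000; B=V−Δ·S=0.0000
Node (1,0) S=128.0200: V=(p*·5.0847+(1−p*)·42.3729)/1.18=8.1011; Δ=(5.0847−42.3729)/(158.7448−94.7348)=-0.5825; B=V−Δ·S=82.6774
Node (1,1) S=214.5200: V=(p*·0.0000+(1−p*)·5.0847)/1.18=0.5171; Δ=(0.0000−5.0847)/(266.0048−158.7448)=-0.0474; B=V−Δ·S=10.6866
Node (0,0) S=173.0000: V=(p*·0.5171+(1−p*)·8.1011)/1.18=1.2095; Δ=(0.5171−8.1011)/(214.5200−128.0200)=-0.0877; B=V−Δ·S=16.3775
As a check, the time-0 holding Δ(0,0)·S0 + B(0,0) comes to 1.2095 — exactly V0.

(0,0): Delta=-0.0877 Bond=16.3775
(1,0): Delta=-0.5825 Bond=82.6774
(1,1): Delta=-0.0474 Bond=10.6866
(2,0): Delta=0.0000 Bond=42.3729
(2,1): Delta=-0.6299 Bond=105.0847
(2,2): Delta=0.0000 Bond=0.0000
V0=1.2095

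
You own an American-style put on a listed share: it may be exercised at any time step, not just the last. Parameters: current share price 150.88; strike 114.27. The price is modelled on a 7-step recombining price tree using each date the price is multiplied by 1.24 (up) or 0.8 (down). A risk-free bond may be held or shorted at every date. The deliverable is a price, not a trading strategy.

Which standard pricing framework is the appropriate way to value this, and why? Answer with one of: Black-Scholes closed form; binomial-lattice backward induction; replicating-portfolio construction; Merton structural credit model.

Key observation: with exercise allowed before expiry on a discrete up/down model (7 steps from spot 150.88), the strike-114.27 put's value must be rolled back through the tree testing early exercise at each node.

framework: binomial-lattice backward induction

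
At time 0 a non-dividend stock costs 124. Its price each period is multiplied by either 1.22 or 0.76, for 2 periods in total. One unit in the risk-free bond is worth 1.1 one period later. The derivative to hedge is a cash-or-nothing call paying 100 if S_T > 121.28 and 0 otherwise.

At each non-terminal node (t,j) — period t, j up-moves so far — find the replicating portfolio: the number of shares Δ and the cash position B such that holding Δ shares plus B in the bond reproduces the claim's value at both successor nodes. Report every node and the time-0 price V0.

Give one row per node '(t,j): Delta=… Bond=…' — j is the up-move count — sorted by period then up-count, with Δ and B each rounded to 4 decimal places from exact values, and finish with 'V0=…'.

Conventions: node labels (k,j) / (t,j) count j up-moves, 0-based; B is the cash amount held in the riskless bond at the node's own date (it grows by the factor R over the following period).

(0,0): Delta=1.1780 Bond=-100.9233
(1,0): Delta=0.0000 Bond=0.0000
(1,1): Delta=1.4370 Bond=-150.1976
V0=45.1499

Since d<R<u, set p* = (R−d)/(u−d) = 0.7391; price each node as the discounted p*-expectation of its children.
At maturity the claim pays: V(2,0)=0.0000, V(2,1)=0.0000, V(2,2)=100.0000
Node (1,0) S=94.2400: V=(p*·0.0000+(1−p*)·0.0000)/1.1=0.0000; Δ=(0.0000−0.0000)/(114.9728−71.6224)=0.0000; B=V−Δ·S=0.0000
Node (1,1) S=151.2800: V=(p*·100.0000+(1−p*)·0.0000)/1.1=67.1937; Δ=(100.0000−0.0000)/(184.5616−114.9728)=1.4370; B=V−Δ·S=-150.1976
Node (0,0) S=124.0000: V=(p*·67.1937+(1−p*)·0.0000)/1.1=45.1499; Δ=(67.1937−0.0000)/(151.2800−94.2400)=1.1780; B=V−Δ·S=-100.9233
Check: Δ(0,0)·S0 + B(0,0) = 45.1499 = V0.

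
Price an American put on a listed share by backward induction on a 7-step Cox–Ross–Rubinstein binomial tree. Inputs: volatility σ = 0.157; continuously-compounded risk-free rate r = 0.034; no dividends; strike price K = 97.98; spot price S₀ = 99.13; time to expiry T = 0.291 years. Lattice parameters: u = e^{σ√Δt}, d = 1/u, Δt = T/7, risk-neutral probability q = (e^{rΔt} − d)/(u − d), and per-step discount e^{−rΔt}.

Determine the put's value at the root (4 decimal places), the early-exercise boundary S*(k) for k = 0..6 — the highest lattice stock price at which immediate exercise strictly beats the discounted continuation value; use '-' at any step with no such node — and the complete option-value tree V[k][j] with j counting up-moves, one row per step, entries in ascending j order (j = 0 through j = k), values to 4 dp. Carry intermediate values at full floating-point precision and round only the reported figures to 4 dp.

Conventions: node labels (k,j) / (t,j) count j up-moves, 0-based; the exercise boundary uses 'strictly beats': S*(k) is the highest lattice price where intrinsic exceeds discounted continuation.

price = 2.5251
boundary = - - - - 87.2161 90.0531 92.9824
tree:
2.5251
3.8322 1.2965
5.6322 2.1413 0.5016
7.9661 3.4417 0.9181 0.1094
10.7639 5.3435 1.6536 0.2254 0.0000
13.5116 7.9269 2.9164 0.4645 0.0000 0.0000
16.1727 10.7639 4.9976 0.9573 0.0000 0.0000 0.0000
18.7499 13.5116 7.9269 1.9730 0.0000 0.0000 0.0000 0.0000

params: Δt=0.04157 u=1.03253 d=0.96850 q=0.51409 e^(-rΔt)=0.99859
t_7 payoffs: 18.7499 13.5116 7.9269 1.9730 0.0000 0.0000 0.0000 0.0000
t_6: node(6,0) S=81.8073 payoff=16.1727 vs cont=16.0343 → 16.1727 [stop]  node(6,1) S=87.2161 payoff=10.7639 vs cont=10.6255 → 10.7639 [stop]  node(6,2) S=92.9824 payoff=4.9976 vs cont=4.8592 → 4.9976 [stop]  node(6,3) S=99.1300 payoff=0.0000 vs cont=0.9573 → 0.9573 [wait]  node(6,4) S=105.6840 payoff=0.0000 vs cont=0.0000 → 0.0000 [wait]  node(6,5) S=112.6714 payoff=0.0000 vs cont=0.0000 → 0.0000 [wait]  node(6,6) S=120.1207 payoff=0.0000 vs cont=0.0000 → 0.0000 [wait]  ⇒ S*(6)=92.9824
t_5: node(5,0) S=84.4684 payoff=13.5116 vs cont=13.3732 → 13.5116 [stop]  node(5,1) S=90.0531 payoff=7.9269 vs cont=7.7885 → 7.9269 [stop]  node(5,2) S=96.0070 payoff=1.9730 vs cont=2.9164 → 2.9164 [wait]  node(5,3) S=102.3546 payoff=0.0000 vs cont=0.4645 → 0.4645 [wait]  node(5,4) S=109.1218 payoff=0.0000 vs cont=0.0000 → 0.0000 [wait]  node(5,5) S=116.3364 payoff=0.0000 vs cont=0.0000 → 0.0000 [wait]  ⇒ S*(5)=90.0531
t_4: node(4,0) S=87.2161 payoff=10.7639 vs cont=10.6255 → 10.7639 [stop]  node(4,1) S=92.9824 payoff=4.9976 vs cont=5.3435 → 5.3435 [wait]  node(4,2) S=99.1300 payoff=0.0000 vs cont=1.6536 → 1.6536 [wait]  node(4,3) S=105.6840 payoff=0.0000 vs cont=0.2254 → 0.2254 [wait]  node(4,4) S=112.6714 payoff=0.0000 vs cont=0.0000 → 0.0000 [wait]  ⇒ S*(4)=87.2161
t_3: node(3,0) S=90.0531 payoff=7.9269 vs cont=7.9661 → 7.9661 [wait]  node(3,1) S=96.0070 payoff=1.9730 vs cont=3.4417 → 3.4417 [wait]  node(3,2) S=102.3546 payoff=0.0000 vs cont=0.9181 → 0.9181 [wait]  node(3,3) S=109.1218 payoff=0.0000 vs cont=0.1094 → 0.1094 [wait]  ⇒ S*(3)=-
t_2: node(2,0) S=92.9824 payoff=4.9976 vs cont=5.6322 → 5.6322 [wait]  node(2,1) S=99.1300 payoff=0.0000 vs cont=2.1413 → 2.1413 [wait]  node(2,2) S=105.6840 payoff=0.0000 vs cont=0.5016 → 0.5016 [wait]  ⇒ S*(2)=-
t_1: node(1,0) S=96.0070 payoff=1.9730 vs cont=3.8322 → 3.8322 [wait]  node(1,1) S=102.3546 payoff=0.0000 vs cont=1.2965 → 1.2965 [wait]  ⇒ S*(1)=-
t_0: node(0,0) S=99.1300 payoff=0.0000 vs cont=2.5251 → 2.5251 [wait]  ⇒ S*(0)=-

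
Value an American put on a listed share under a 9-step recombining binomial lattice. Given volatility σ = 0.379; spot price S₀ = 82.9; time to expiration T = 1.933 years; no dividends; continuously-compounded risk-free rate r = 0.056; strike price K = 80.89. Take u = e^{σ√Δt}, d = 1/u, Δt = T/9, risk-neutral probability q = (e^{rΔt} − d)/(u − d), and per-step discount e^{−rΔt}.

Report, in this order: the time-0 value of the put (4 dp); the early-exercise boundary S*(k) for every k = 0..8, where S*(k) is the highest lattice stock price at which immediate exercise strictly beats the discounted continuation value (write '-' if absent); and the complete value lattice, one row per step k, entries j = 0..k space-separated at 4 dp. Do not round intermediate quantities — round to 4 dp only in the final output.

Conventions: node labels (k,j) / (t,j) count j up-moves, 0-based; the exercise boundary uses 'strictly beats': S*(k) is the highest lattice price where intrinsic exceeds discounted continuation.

price = 12.8207
boundary = - - - 48.9453 41.0610 48.9453 41.0610 48.9453 58.3434
tree:
12.8207
17.8893 7.8713
24.2757 11.6961 4.0921
31.9447 16.9075 6.5708 1.6180
39.8290 23.6714 10.2980 2.8608 0.3669
46.4433 31.9447 15.6605 4.9812 0.7287 0.0000
51.9921 39.8290 22.9240 8.5010 1.4474 0.0000 0.0000
56.6471 46.4433 31.9447 14.1184 2.8751 0.0000 0.0000 0.0000
60.5522 51.9921 39.8290 22.5466 5.7109 0.0000 0.0000 0.0000 0.0000
63.8283 56.6471 46.4433 31.9447 11.3438 0.0000 0.0000 0.0000 0.0000 0.0000

Δt=0.21478, u=1.19201, d=0.83892, q=0.49047, disc=e^(-rΔt)=0.98804
k=9 terminal: V=max(K-S,0) → 63.8283 56.6471 46.4433 31.9447 11.3438 0.0000 0.0000 0.0000 0.0000 0.0000
k=8: j=0 S=20.3378 intr=60.5522 cont=59.5851 V=60.5522[EX]; j=1 S=28.8979 intr=51.9921 cont=51.0250 V=51.9921[EX]; j=2 S=41.0610 intr=39.8290 cont=38.8619 V=39.8290[EX]; j=3 S=58.3434 intr=22.5466 cont=21.5795 V=22.5466[EX]; j=4 S=82.9000 intr=0.0000 cont=5.7109 V=5.7109[hold]; j=5 S=117.7924 intr=0.0000 cont=0.0000 V=0.0000[hold]; j=6 S=167.3708 intr=0.0000 cont=0.0000 V=0.0000[hold]; j=7 S=237.8168 intr=0.0000 cont=0.0000 V=0.0000[hold]; j=8 S=337.9131 intr=0.0000 cont=0.0000 V=0.0000[hold]  S*(8)=58.3434
k=7: j=0 S=24.2429 intr=56.6471 cont=55.6800 V=56.6471[EX]; j=1 S=34.4467 intr=46.4433 cont=45.4762 V=46.4433[EX]; j=2 S=48.9453 intr=31.9447 cont=30.9777 V=31.9447[EX]; j=3 S=69.5462 intr=11.3438 cont=14.1184 V=14.1184[hold]; j=4 S=98.8180 intr=0.0000 cont=2.8751 V=2.8751[hold]; j=5 S=140.4101 intr=0.0000 cont=0.0000 V=0.0000[hold]; j=6 S=199.5084 intr=0.0000 cont=0.0000 V=0.0000[hold]; j=7 S=283.4809 intr=0.0000 cont=0.0000 V=0.0000[hold]  S*(7)=48.9453
k=6: j=0 S=28.8979 intr=51.9921 cont=51.0250 V=51.9921[EX]; j=1 S=41.0610 intr=39.8290 cont=38.8619 V=39.8290[EX]; j=2 S=58.3434 intr=22.5466 cont=22.9240 V=22.9240[hold]; j=3 S=82.9000 intr=0.0000 cont=8.5010 V=8.5010[hold]; j=4 S=117.7924 intr=0.0000 cont=1.4474 V=1.4474[hold]; j=5 S=167.3708 intr=0.0000 cont=0.0000 V=0.0000[hold]; j=6 S=237.8168 intr=0.0000 cont=0.0000 V=0.0000[hold]  S*(6)=41.0610
k=5: j=0 S=34.4467 intr=46.4433 cont=45.4762 V=46.4433[EX]; j=1 S=48.9453 intr=31.9447 cont=31.1606 V=31.9447[EX]; j=2 S=69.5462 intr=11.3438 cont=15.6605 V=15.6605[hold]; j=3 S=98.8180 intr=0.0000 cont=4.9812 V=4.9812[hold]; j=4 S=140.4101 intr=0.0000 cont=0.7287 V=0.7287[hold]; j=5 S=199.5084 intr=0.0000 cont=0.0000 V=0.0000[hold]  S*(5)=48.9453
k=4: j=0 S=41.0610 intr=39.8290 cont=38.8619 V=39.8290[EX]; j=1 S=58.3434 intr=22.5466 cont=23.6714 V=23.6714[hold]; j=2 S=82.9000 intr=0.0000 cont=10.2980 V=10.2980[hold]; j=3 S=117.7924 intr=0.0000 cont=2.8608 V=2.8608[hold]; j=4 S=167.3708 intr=0.0000 cont=0.3669 V=0.3669[hold]  S*(4)=41.0610
k=3: j=0 S=48.9453 intr=31.9447 cont=31.5227 V=31.9447[EX]; j=1 S=69.5462 intr=11.3438 cont=16.9075 V=16.9075[hold]; j=2 S=98.8180 intr=0.0000 cont=6.5708 V=6.5708[hold]; j=3 S=140.4101 intr=0.0000 cont=1.6180 V=1.6180[hold]  S*(3)=48.9453
k=2: j=0 S=58.3434 intr=22.5466 cont=24.2757 V=24.2757[hold]; j=1 S=82.9000 intr=0.0000 cont=11.6961 V=11.6961[hold]; j=2 S=117.7924 intr=0.0000 cont=4.0921 V=4.0921[hold]  S*(2)=-
k=1: j=0 S=69.5462 intr=11.3438 cont=17.8893 V=17.8893[hold]; j=1 S=98.8180 intr=0.0000 cont=7.8713 V=7.8713[hold]  S*(1)=-
k=0: j=0 S=82.9000 intr=0.0000 cont=12.8207 V=12.8207[hold]  S*(0)=-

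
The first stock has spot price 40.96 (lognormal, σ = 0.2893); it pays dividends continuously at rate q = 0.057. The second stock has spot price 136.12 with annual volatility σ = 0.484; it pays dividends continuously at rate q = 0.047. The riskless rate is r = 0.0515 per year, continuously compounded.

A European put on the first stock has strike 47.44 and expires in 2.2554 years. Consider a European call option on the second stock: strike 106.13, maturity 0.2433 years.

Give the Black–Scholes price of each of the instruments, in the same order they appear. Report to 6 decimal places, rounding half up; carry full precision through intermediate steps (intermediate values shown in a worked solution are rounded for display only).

[the first stock put K=47.44]
σ√T = 0.2893·√2.2554 = 0.434470
d₁ = (ln(S/K) + (r−q+σ²/2)T) / (σ√T) = (ln(40.96/47.44) + (0.0515−0.057+0.2893²/2)·2.2554) / 0.434470 = (-0.146870 + 0.081978) / 0.434470 = -0.149359
d₂ = d₁ − σ√T = -0.149359 − 0.434470 = -0.583830
e^{−rT} = 0.890339
e^{−qT} = 0.879363
N(−d₁) = 0.559365,  N(−d₂) = 0.720333
price = K·e^{−rT}·N(−d₂) − S·e^{−qT}·N(−d₁) = 30.425174 − 20.147596 = 10.277578
[the second stock call K=106.13]
σ√T = 0.484·√0.2433 = 0.238735
d₁ = (ln(S/K) + (r−q+σ²/2)T) / (σ√T) = (ln(136.12/106.13) + (0.0515−0.047+0.484²/2)·0.2433) / 0.238735 = (0.248872 + 0.029592) / 0.238735 = 1.166415
d₂ = d₁ − σ√T = 1.166415 − 0.238735 = 0.927679
e^{−rT} = 0.987548
e^{−qT} = 0.988630
N(d₁) = 0.878277,  N(d₂) = 0.823213
price = S·e^{−qT}·N(d₁) − K·e^{−rT}·N(d₂) = 118.191714 − 86.279719 = 31.911996

price(the first stock put K=47.44) = 10.277578
price(the second stock call K=106.13) = 31.911996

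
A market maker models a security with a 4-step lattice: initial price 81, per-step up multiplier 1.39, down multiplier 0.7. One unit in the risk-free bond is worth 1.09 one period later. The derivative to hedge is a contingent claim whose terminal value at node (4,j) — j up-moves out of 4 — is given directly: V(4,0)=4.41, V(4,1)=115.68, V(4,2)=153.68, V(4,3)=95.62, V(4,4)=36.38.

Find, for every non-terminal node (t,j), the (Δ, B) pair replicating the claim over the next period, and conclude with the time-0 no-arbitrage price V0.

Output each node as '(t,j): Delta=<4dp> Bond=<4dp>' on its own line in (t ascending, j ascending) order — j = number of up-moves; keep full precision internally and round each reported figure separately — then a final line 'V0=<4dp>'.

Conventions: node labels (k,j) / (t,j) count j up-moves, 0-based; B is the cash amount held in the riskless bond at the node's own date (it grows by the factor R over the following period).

Under the risk-neutral measure, an up-move has probability p* = (R−d)/(u−d) = 0.5652 and values discount at R = 1.09.
Terminal payoffs: V(4,0)=4.4100, V(4,1)=115.6800, V(4,2)=153.6800, V(4,3)=95.6200, V(4,4)=36.3800
Node (3,0) S=27.7830: V=(p*·115.6800+(1−p*)·4.4100)/1.09=61.7447; Δ=(115.6800−4.4100)/(38.6184−19.4481)=5.8043; B=V−Δ·S=-99.5162
Node (3,1) S=55.1691: V=(p*·153.6800+(1−p*)·115.6800)/1.09=125.8333; Δ=(153.6800−115.6800)/(76.6850−38.6184)=0.9982; B=V−Δ·S=70.7608
Node (3,2) S=109.5501: V=(p*·95.6200+(1−p*)·153.6800)/1.09=110.8839; Δ=(95.6200−153.6800)/(152.2746−76.6850)=-0.7681; B=V−Δ·S=195.0289
Node (3,3) S=217.5351: V=(p*·36.3800+(1−p*)·95.6200)/1.09=57.0060; Δ=(36.3800−95.6200)/(302.3738−152.2746)=-0.3947; B=V−Δ·S=142.8611
Node (2,0) S=39.6900: V=(p*·125.8333+(1−p*)·61.7447)/1.09=89.8795; Δ=(125.8333−61.7447)/(55.1691−27.7830)=2.3402; B=V−Δ·S=-3.0024
Node (2,1) S=78.8130: V=(p*·110.8839+(1−p*)·125.8333)/1.09=107.6914; Δ=(110.8839−125.8333)/(109.5501−55.1691)=-0.2749; B=V−Δ·S=129.3571
Node (2,2) S=156.5001: V=(p*·57.0060+(1−p*)·110.8839)/1.09=73.7901; Δ=(57.0060−110.8839)/(217.5351−109.5501)=-0.4989; B=V−Δ·S=151.8740
Node (1,0) S=56.7000: V=(p*·107.6914+(1−p*)·89.8795)/1.09=91.6946; Δ=(107.6914−89.8795)/(78.8130−39.6900)=0.4553; B=V−Δ·S=65.8803
Node (1,1) S=112.5900: V=(p*·73.7901+(1−p*)·107.6914)/1.09=81.2200; Δ=(73.7901−107.6914)/(156.5001−78.8130)=-0.4364; B=V−Δ·S=130.3524
Node (0,0) S=81.0000: V=(p*·81.2200+(1−p*)·91.6946)/1.09=78.6919; Δ=(81.2200−91.6946)/(112.5900−56.7000)=-0.1874; B=V−Δ·S=93.8725
Check: Δ(0,0)·S0 + B(0,0) = 78.6919 = V0.

(0,0): Delta=-0.1874 Bond=93.8725
(1,0): Delta=0.4553 Bond=65.8803
(1,1): Delta=-0.4364 Bond=130.3524
(2,0): Delta=2.3402 Bond=-3.0024
(2,1): Delta=-0.2749 Bond=129.3571
(2,2): Delta=-0.4989 Bond=151.8740
(3,0): Delta=5.8043 Bond=-99.5162
(3,1): Delta=0.9982 Bond=70.7608
(3,2): Delta=-0.7681 Bond=195.0289
(3,3): Delta=-0.3947 Bond=142.8611
V0=78.6919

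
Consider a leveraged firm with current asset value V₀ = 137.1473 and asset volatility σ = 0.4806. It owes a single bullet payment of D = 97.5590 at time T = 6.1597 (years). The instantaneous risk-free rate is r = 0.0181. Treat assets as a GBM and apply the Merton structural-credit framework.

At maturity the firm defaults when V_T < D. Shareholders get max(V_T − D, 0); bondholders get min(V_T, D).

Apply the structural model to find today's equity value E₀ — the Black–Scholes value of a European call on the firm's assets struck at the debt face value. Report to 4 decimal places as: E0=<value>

Work the structural quantities from V₀ = 137.1473 against face 97.5590:
d₁ = [ln(V₀/D) + (r + σ²/2)T] / (σ√T)
   = [ln(137.1473/97.5590) + (0.0181 + 0.5·0.4806²)·6.1597] / (0.4806·√6.1597)
   = [0.340598 + 0.822863] / 1.192789 = 0.975413
d₂ = d₁ − σ√T = 0.975413 − 1.192789 = -0.217376
N(d₁) = 0.835322,  N(d₂) = 0.413958,  e^(−rT) = 0.894500
E₀ = V₀·N(d₁) − D·e^(−rT)·N(d₂)
   = 137.1473·0.835322 − 97.5590·0.894500·0.413958 = 78.437548

E0=78.4375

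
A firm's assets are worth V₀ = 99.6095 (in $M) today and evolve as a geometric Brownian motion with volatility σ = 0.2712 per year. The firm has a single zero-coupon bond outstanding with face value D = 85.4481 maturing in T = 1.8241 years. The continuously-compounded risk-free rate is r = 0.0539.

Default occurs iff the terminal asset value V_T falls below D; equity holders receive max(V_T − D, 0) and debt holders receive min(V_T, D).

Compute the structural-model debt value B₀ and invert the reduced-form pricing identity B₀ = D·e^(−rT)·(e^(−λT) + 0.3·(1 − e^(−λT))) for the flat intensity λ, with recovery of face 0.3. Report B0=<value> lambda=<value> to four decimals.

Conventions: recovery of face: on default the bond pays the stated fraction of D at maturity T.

B0=72.7928 lambda=0.0492

Work the structural quantities from V₀ = 99.6095 against face 85.4481:
d₁ = [ln(V₀/D) + (r + σ²/2)T] / (σ√T)
   = [ln(99.6095/85.4481) + (0.0539 + 0.5·0.2712²)·1.8241] / (0.2712·√1.8241)
   = [0.153348 + 0.165400] / 0.366281 = 0.870229
d₂ = d₁ − σ√T = 0.870229 − 0.366281 = 0.503948
N(d₁) = 0.807912,  N(d₂) = 0.692851,  e^(−rT) = 0.906360
E₀ = V₀·N(d₁) − D·e^(−rT)·N(d₂)
   = 99.6095·0.807912 − 85.4481·0.906360·0.692851 = 26.816699
B₀ = V₀ − E₀ = 99.6095 − 26.816699 = 72.792801
e^(−λT) = (B₀·e^(rT)/D − 0.3)/(1 − 0.3) = (72.7928·1.103315/85.4481 − 0.3)/0.7 = 0.91415448
λ = −ln(0.91415448)/1.8241 = 0.049205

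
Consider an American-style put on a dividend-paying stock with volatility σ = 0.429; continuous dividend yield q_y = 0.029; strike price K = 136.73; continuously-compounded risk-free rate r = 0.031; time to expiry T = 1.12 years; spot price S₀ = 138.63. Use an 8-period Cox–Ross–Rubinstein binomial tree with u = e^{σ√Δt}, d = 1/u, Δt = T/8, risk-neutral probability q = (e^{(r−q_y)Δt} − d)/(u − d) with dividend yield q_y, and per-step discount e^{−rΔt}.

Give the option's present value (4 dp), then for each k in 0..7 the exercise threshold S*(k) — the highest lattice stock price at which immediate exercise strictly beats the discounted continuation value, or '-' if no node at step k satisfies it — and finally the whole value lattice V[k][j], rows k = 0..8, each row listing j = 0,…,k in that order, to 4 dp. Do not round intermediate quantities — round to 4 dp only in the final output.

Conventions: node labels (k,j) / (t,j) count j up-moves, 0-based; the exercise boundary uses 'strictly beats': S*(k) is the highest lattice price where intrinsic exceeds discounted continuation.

Δt=0.14000  u=1.17412  d=0.85170  q=0.46083  discount=0.99567
step 8 (expiry): payoffs max(K−S,0) = 98.3448 83.8140 63.7825 36.1680 0.0000 0.0000 0.0000 0.0000 0.0000
step 7: (k=7,j=0): S=45.0687, K−S=91.6613, hold=91.2517 ⇒ V=91.6613 exercise | (k=7,j=1): S=62.1296, K−S=74.6004, hold=74.2600 ⇒ V=74.6004 exercise | (k=7,j=2): S=85.6490, K−S=51.0810, hold=50.8359 ⇒ V=51.0810 exercise | (k=7,j=3): S=118.0716, K−S=18.6584, hold=19.4164 ⇒ V=19.4164 continue | (k=7,j=4): S=162.7680, K−S=0.0000, hold=0.0000 ⇒ V=0.0000 continue | (k=7,j=5): S=224.3842, K−S=0.0000, hold=0.0000 ⇒ V=0.0000 continue | (k=7,j=6): S=309.3255, K−S=0.0000, hold=0.0000 ⇒ V=0.0000 continue | (k=7,j=7): S=426.4215, K−S=0.0000, hold=0.0000 ⇒ V=0.0000 continue  boundary S*=85.6490
step 6: (k=6,j=0): S=52.9160, K−S=83.8140, hold=83.4363 ⇒ V=83.8140 exercise | (k=6,j=1): S=72.9475, K−S=63.7825, hold=63.4859 ⇒ V=63.7825 exercise | (k=6,j=2): S=100.5620, K−S=36.1680, hold=36.3312 ⇒ V=36.3312 continue | (k=6,j=3): S=138.6300, K−S=0.0000, hold=10.4235 ⇒ V=10.4235 continue | (k=6,j=4): S=191.1088, K−S=0.0000, hold=0.0000 ⇒ V=0.0000 continue | (k=6,j=5): S=263.4535, K−S=0.0000, hold=0.0000 ⇒ V=0.0000 continue | (k=6,j=6): S=363.1846, K−S=0.0000, hold=0.0000 ⇒ V=0.0000 continue  boundary S*=72.9475
step 5: (k=5,j=0): S=62.1296, K−S=74.6004, hold=74.2600 ⇒ V=74.6004 exercise | (k=5,j=1): S=85.6490, K−S=51.0810, hold=50.9108 ⇒ V=51.0810 exercise | (k=5,j=2): S=118.0716, K−S=18.6584, hold=24.2866 ⇒ V=24.2866 continue | (k=5,j=3): S=162.7680, K−S=0.0000, hold=5.5958 ⇒ V=5.5958 continue | (k=5,j=4): S=224.3842, K−S=0.0000, hold=0.0000 ⇒ V=0.0000 continue | (k=5,j=5): S=309.3255, K−S=0.0000, hold=0.0000 ⇒ V=0.0000 continue  boundary S*=85.6490
step 4: (k=4,j=0): S=72.9475, K−S=63.7825, hold=63.4859 ⇒ V=63.7825 exercise | (k=4,j=1): S=100.5620, K−S=36.1680, hold=38.5658 ⇒ V=38.5658 continue | (k=4,j=2): S=138.6300, K−S=0.0000, hold=15.6055 ⇒ V=15.6055 continue | (k=4,j=3): S=191.1088, K−S=0.0000, hold=3.0040 ⇒ V=3.0040 continue | (k=4,j=4): S=263.4535, K−S=0.0000, hold=0.0000 ⇒ V=0.0000 continue  boundary S*=72.9475
step 3: (k=3,j=0): S=85.6490, K−S=51.0810, hold=51.9361 ⇒ V=51.9361 continue | (k=3,j=1): S=118.0716, K−S=18.6584, hold=27.8639 ⇒ V=27.8639 continue | (k=3,j=2): S=162.7680, K−S=0.0000, hold=9.7560 ⇒ V=9.7560 continue | (k=3,j=3): S=224.3842, K−S=0.0000, hold=1.6127 ⇒ V=1.6127 continue  boundary S*=-
step 2: (k=2,j=0): S=100.5620, K−S=36.1680, hold=40.6661 ⇒ V=40.6661 continue | (k=2,j=1): S=138.6300, K−S=0.0000, hold=19.4348 ⇒ V=19.4348 continue | (k=2,j=2): S=191.1088, K−S=0.0000, hold=5.9774 ⇒ V=5.9774 continue  boundary S*=-
step 1: (k=1,j=0): S=118.0716, K−S=18.6584, hold=30.7485 ⇒ V=30.7485 continue | (k=1,j=1): S=162.7680, K−S=0.0000, hold=13.1760 ⇒ V=13.1760 continue  boundary S*=-
step 0: (k=0,j=0): S=138.6300, K−S=0.0000, hold=22.5525 ⇒ V=22.5525 continue  boundary S*=-

price = 22.5525
boundary = - - - - 72.9475 85.6490 72.9475 85.6490
tree:
22.5525
30.7485 13.1760
40.6661 19.4348 5.9774
51.9361 27.8639 9.7560 1.6127
63.7825 38.5658 15.6055 3.0040 0.0000
74.6004 51.0810 24.2866 5.5958 0.0000 0.0000
83.8140 63.7825 36.3312 10.4235 0.0000 0.0000 0.0000
91.6613 74.6004 51.0810 19.4164 0.0000 0.0000 0.0000 0.0000
98.3448 83.8140 63.7825 36.1680 0.0000 0.0000 0.0000 0.0000 0.0000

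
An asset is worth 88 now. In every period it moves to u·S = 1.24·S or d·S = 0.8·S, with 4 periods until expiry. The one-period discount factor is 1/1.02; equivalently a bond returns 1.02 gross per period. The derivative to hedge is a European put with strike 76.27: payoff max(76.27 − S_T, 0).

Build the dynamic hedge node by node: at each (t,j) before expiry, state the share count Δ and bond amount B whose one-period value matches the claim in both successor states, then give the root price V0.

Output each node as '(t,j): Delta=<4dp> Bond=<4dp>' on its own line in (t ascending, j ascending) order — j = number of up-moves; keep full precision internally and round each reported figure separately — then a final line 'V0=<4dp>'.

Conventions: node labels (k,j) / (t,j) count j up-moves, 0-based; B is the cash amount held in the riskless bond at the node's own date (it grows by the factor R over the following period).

(0,0): Delta=-0.2465 Bond=28.7255
(1,0): Delta=-0.4703 Bond=45.0560
(1,1): Delta=-0.1021 Bond=13.5441
(2,0): Delta=-0.7957 Bond=64.2842
(2,1): Delta=-0.2604 Bond=27.6300
(2,2): Delta=0.0000 Bond=0.0000
(3,0): Delta=-1.0000 Bond=74.7745
(3,1): Delta=-0.6639 Bond=56.3652
(3,2): Delta=0.0000 Bond=0.0000
(3,3): Delta=0.0000 Bond=0.0000
V0=7.0344

Risk-neutral probability p* = (R−d)/(u−d) = (1.02−0.8)/(1.24−0.8) = 0.5000.
Expiry values: V(4,0)=40.2252, V(4,1)=20.4006, V(4,2)=0.0000, V(4,3)=0.0000, V(4,4)=0.0000
(3,0): S=45.0560. Δ = (V_up−V_dn)/(S_up−S_dn) = (20.4006−40.2252)/(55.8694−36.0448) = -1.0000. V = [p*·20.4006 + (1−p*)·40.2252]/1.02 = 29.7185. B = V − Δ·S = 74.7745.
(3,1): S=69.8368. Δ = (V_up−V_dn)/(S_up−S_dn) = (0.0000−20.4006)/(86.5976−55.8694) = -0.6639. V = [p*·0.0000 + (1−p*)·20.4006]/1.02 = 10.0003. B = V − Δ·S = 56.3652.
(3,2): S=108.2470. Δ = (V_up−V_dn)/(S_up−S_dn) = (0.0000−0.0000)/(134.2263−86.5976) = 0.0000. V = [p*·0.0000 + (1−p*)·0.0000]/1.02 = 0.0000. B = V − Δ·S = 0.0000.
(3,3): S=167.7829. Δ = (V_up−V_dn)/(S_up−S_dn) = (0.0000−0.0000)/(208.0508−134.2263) = 0.0000. V = [p*·0.0000 + (1−p*)·0.0000]/1.02 = 0.0000. B = V − Δ·S = 0.0000.
(2,0): S=56.3200. Δ = (V_up−V_dn)/(S_up−S_dn) = (10.0003−29.7185)/(69.8368−45.0560) = -0.7957. V = [p*·10.0003 + (1−p*)·29.7185]/1.02 = 19.4700. B = V − Δ·S = 64.2842.
(2,1): S=87.2960. Δ = (V_up−V_dn)/(S_up−S_dn) = (0.0000−10.0003)/(108.2470−69.8368) = -0.2604. V = [p*·0.0000 + (1−p*)·10.0003]/1.02 = 4.9021. B = V − Δ·S = 27.6300.
(2,2): S=135.3088. Δ = (V_up−V_dn)/(S_up−S_dn) = (0.0000−0.0000)/(167.7829−108.2470) = 0.0000. V = [p*·0.0000 + (1−p*)·0.0000]/1.02 = 0.0000. B = V − Δ·S = 0.0000.
(1,0): S=70.4000. Δ = (V_up−V_dn)/(S_up−S_dn) = (4.9021−19.4700)/(87.2960−56.3200) = -0.4703. V = [p*·4.9021 + (1−p*)·19.4700]/1.02 = 11.9471. B = V − Δ·S = 45.0560.
(1,1): S=109.1200. Δ = (V_up−V_dn)/(S_up−S_dn) = (0.0000−4.9021)/(135.3088−87.2960) = -0.1021. V = [p*·0.0000 + (1−p*)·4.9021]/1.02 = 2.4030. B = V − Δ·S = 13.5441.
(0,0): S=88.0000. Δ = (V_up−V_dn)/(S_up−S_dn) = (2.4030−11.9471)/(109.1200−70.4000) = -0.2465. V = [p*·2.4030 + (1−p*)·11.9471]/1.02 = 7.0344. B = V − Δ·S = 28.7255.
Check: Δ(0,0)·S0 + B(0,0) = 7.0344 = V0.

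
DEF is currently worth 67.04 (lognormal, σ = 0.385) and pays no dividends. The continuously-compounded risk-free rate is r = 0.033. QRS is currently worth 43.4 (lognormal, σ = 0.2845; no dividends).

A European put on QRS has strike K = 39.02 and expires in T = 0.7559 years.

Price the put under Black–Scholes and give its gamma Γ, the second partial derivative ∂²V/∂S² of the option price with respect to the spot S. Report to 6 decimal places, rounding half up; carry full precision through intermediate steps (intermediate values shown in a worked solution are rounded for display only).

σ√T = 0.2845·√0.7559 = 0.247351
d₁ = (ln(S/K) + (r+σ²/2)T) / (σ√T) = (ln(43.4/39.02) + (0.033+0.2845²/2)·0.7559) / 0.247351 = (0.106385 + 0.055536) / 0.247351 = 0.654620
d₂ = d₁ − σ√T = 0.654620 − 0.247351 = 0.407268
e^{−rT} = 0.975364
N(−d₁) = 0.256356,  N(−d₂) = 0.341905
Put price V = K·e^{−rT}·N(−d₂) − S·N(−d₁) = 13.012475 − 11.125862 = 1.886613
φ(d₁) = (1/√(2π))·e^{−d₁²/2} = 0.322001
Γ = φ(d₁) / (S·σ·√T) = 0.029995

price = 1.886613
Γ = 0.029995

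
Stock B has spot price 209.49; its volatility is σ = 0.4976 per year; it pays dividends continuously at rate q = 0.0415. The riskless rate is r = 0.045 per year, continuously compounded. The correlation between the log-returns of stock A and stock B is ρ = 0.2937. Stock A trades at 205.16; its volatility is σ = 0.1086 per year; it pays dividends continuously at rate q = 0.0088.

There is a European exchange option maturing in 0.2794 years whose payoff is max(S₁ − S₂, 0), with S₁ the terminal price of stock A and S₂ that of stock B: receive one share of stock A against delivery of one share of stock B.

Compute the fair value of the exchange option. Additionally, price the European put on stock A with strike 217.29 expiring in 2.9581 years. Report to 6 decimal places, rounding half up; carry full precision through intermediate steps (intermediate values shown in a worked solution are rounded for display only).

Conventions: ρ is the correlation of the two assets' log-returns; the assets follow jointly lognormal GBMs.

exchange price = 19.471353
price(stock A put K=217.29) = 10.180784

σ_eff = √(σ₁² + σ₂² − 2ρσ₁σ₂) = √(0.1086² + 0.4976² − 2·0.2937·0.1086·0.4976) = 0.477134
d₁ = (ln(S₁/S₂) + (q₂ − q₁ + σ_eff²/2)T) / (σ_eff√T) = (ln(205.16/209.49) + (0.0415 − 0.0088 + 0.113828)·0.2794) / 0.252205 = 0.079516
d₂ = d₁ − σ_eff√T = 0.079516 − 0.252205 = -0.172689
N(d₁) = 0.531689,  N(d₂) = 0.431448
V = S₁·e^{−q₁T}·N(d₁) − S₂·e^{−q₂T}·N(d₂) = 108.813387 − 89.342033 = 19.471353
[vanilla: stock A put K=217.29]
σ√T = 0.1086·√2.9581 = 0.186783
d₁ = (ln(S/K) + (r−q+σ²/2)T) / (σ√T) = (ln(205.16/217.29) + (0.045−0.0088+0.1086²/2)·2.9581) / 0.186783 = (-0.057443 + 0.124527) / 0.186783 = 0.359158
d₂ = d₁ − σ√T = 0.359158 − 0.186783 = 0.172375
e^{−rT} = 0.875365
e^{−qT} = 0.974305
N(−d₁) = 0.359739,  N(−d₂) = 0.431571
price = K·e^{−rT}·N(−d₂) − S·e^{−qT}·N(−d₁) = 82.088330 − 71.907546 = 10.180784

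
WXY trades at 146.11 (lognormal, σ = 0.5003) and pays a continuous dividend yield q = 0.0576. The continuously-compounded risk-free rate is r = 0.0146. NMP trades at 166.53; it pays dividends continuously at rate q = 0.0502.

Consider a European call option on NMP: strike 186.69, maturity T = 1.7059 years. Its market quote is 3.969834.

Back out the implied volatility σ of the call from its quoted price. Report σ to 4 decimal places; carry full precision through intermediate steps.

sigma = 0.1610

At σ = 0.1610 the Black–Scholes value reproduces the quote:
σ√T = 0.161·√1.7059 = 0.210282
d₁ = (ln(S/K) + (r−q+σ²/2)T) / (σ√T) = (ln(166.53/186.69) + (0.0146−0.0502+0.161²/2)·1.7059) / 0.210282 = (-0.114274 − 0.038621) / 0.210282 = -0.727093
d₂ = d₁ − σ√T = -0.727093 − 0.210282 = -0.937375
e^{−rT} = 0.975401
e^{−qT} = 0.917928
N(d₁) = 0.233585,  N(d₂) = 0.174283
V = S·e^{−qT}·N(d₁) − K·e^{−rT}·N(d₂) = 35.706333 − 31.736500 = 3.969834 (the quoted price), and the Black–Scholes price is strictly increasing in σ, so σ is unique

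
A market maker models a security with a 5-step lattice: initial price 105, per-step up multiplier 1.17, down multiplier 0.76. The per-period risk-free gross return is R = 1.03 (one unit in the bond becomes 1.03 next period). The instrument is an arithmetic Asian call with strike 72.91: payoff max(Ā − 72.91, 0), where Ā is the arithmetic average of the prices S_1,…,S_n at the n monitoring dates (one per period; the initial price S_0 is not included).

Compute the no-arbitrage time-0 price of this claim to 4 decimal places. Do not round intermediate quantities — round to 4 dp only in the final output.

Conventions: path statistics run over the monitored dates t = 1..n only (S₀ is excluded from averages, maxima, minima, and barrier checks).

price = 36.9950

Under the martingale measure an up-move has probability p* = 0.6585; value the claim as the probability-weighted average of per-path payoffs, discounted 5 periods at R = 1.03.
Enumerate all 2^5 = 32 price paths (U = up ×1.17, D = down ×0.76); each path with k up-moves has probability p*^k·(1−p*)^(5−k).
DDDDD: Ā=49.6388, payoff=0.0000, prob=0.004642
UDDDD: Ā=76.4176, payoff=3.5076, prob=0.008953
DUDDD: Ā=67.8076, payoff=0.0000, prob=0.008953
UUDDD: Ā=104.3880, payoff=31.4780, prob=0.017266
DDUDD: Ā=61.2640, payoff=0.0000, prob=0.008953
UDUDD: Ā=94.3143, payoff=21.4043, prob=0.017266
DUUDD: Ā=85.7043, payoff=12.7943, prob=0.017266
UUUDD: Ā=131.9394, payoff=59.0294, prob=0.033299
DDDUD: Ā=56.2908, payoff=0.0000, prob=0.008953
UDDUD: Ā=86.6582, payoff=13.7482, prob=0.017266
DUDUD: Ā=78.0482, payoff=5.1382, prob=0.017266
UUDUD: Ā=120.1532, payoff=47.2432, prob=0.033299
DDUUD: Ā=71.5046, payoff=0.0000, prob=0.017266
UDUUD: Ā=110.0795, payoff=37.1695, prob=0.033299
DUUUD: Ā=101.4695, payoff=28.5595, prob=0.033299
UUUUD: Ā=156.2096, payoff=83.2996, prob=0.064219
DDDDU: Ā=52.5112, payoff=0.0000, prob=0.008953
UDDDU: Ā=80.8397, payoff=7.9297, prob=0.017266
DUDDU: Ā=72.2297, payoff=0.0000, prob=0.017266
UUDDU: Ā=111.1957, payoff=38.2857, prob=0.033299
DDUDU: Ā=65.6861, payoff=0.0000, prob=0.017266
UDUDU: Ā=101.1220, payoff=28.2120, prob=0.033299
DUUDU: Ā=92.5120, payoff=19.6020, prob=0.033299
UUUDU: Ā=142.4198, payoff=69.5098, prob=0.064219
DDDUU: Ā=60.7129, payoff=0.0000, prob=0.017266
UDDUU: Ā=93.4660, payoff=20.5560, prob=0.033299
DUDUU: Ā=84.8560, payoff=11.9460, prob=0.033299
UUDUU: Ā=130.6335, payoff=57.7235, prob=0.064219
DDUUU: Ā=78.3124, payoff=5.4024, prob=0.033299
UDUUU: Ā=120.5598, payoff=47.6498, prob=0.064219
DUUUU: Ā=111.9498, payoff=39.0398, prob=0.064219
UUUUU: Ā=172.3438, payoff=99.4338, prob=0.123851
Price = Σ prob·payoff / R^5 = 42.887329 / 1.159274 = 36.9950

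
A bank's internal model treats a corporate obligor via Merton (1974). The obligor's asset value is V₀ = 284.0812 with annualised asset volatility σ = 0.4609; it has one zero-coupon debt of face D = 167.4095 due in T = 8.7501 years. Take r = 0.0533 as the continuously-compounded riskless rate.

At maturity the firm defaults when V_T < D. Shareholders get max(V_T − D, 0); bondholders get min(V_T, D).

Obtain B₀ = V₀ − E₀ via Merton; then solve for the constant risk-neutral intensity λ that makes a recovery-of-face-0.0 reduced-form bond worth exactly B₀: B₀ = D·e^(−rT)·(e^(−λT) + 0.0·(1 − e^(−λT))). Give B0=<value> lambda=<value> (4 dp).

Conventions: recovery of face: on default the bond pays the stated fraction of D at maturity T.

Equity is a call on the firm's assets struck at D = 167.4095:
d₁ = [ln(V₀/D) + (r + σ²/2)T] / (σ√T)
   = [ln(284.0812/167.4095) + (0.0533 + 0.5·0.4609²)·8.7501] / (0.4609·√8.7501)
   = [0.528817 + 1.395767] / 1.363368 = 1.411639
d₂ = d₁ − σ√T = 1.411639 − 1.363368 = 0.048271
N(d₁) = 0.920972,  N(d₂) = 0.519250,  e^(−rT) = 0.627269
E₀ = V₀·N(d₁) − D·e^(−rT)·N(d₂)
   = 284.0812·0.920972 − 167.4095·0.627269·0.519250 = 207.103997
B₀ = V₀ − E₀ = 284.0812 − 207.103997 = 76.977203
e^(−λT) = (B₀·e^(rT)/D − 0)/(1 − 0) = (76.9772·1.594213/167.4095 − 0)/1 = 0.73304125
λ = −ln(0.73304125)/8.7501 = 0.035491

B0=76.9772 lambda=0.0355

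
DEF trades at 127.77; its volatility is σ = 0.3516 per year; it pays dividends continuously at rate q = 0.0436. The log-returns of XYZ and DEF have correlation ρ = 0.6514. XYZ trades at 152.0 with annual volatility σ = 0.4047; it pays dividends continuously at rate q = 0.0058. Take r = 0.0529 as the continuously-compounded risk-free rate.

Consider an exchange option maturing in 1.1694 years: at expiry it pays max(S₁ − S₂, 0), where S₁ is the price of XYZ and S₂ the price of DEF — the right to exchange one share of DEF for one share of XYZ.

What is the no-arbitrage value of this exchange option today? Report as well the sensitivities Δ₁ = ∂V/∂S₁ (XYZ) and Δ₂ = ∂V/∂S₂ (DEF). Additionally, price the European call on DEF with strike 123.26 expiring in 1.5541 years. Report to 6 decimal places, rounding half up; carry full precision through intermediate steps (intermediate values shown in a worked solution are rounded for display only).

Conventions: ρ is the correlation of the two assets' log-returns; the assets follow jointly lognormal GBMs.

σ_eff = √(σ₁² + σ₂² − 2ρσ₁σ₂) = √(0.4047² + 0.3516² − 2·0.6514·0.4047·0.3516) = 0.319415
d₁ = (ln(S₁/S₂) + (q₂ − q₁ + σ_eff²/2)T) / (σ_eff√T) = (ln(152.0/127.77) + (0.0436 − 0.0058 + 0.051013)·1.1694) / 0.345412 = 0.803409
d₂ = d₁ − σ_eff√T = 0.803409 − 0.345412 = 0.457997
N(d₁) = 0.789131,  N(d₂) = 0.676523
V = S₁·e^{−q₁T}·N(d₁) − S₂·e^{−q₂T}·N(d₂) = 119.137072 − 82.142595 = 36.994477
Δ₁ = e^{−q₁T}·N(d₁) = 0.783797;  Δ₂ = −e^{−q₂T}·N(d₂) = -0.642894
[vanilla: DEF call K=123.26]
σ√T = 0.3516·√1.5541 = 0.438317
d₁ = (ln(S/K) + (r−q+σ²/2)T) / (σ√T) = (ln(127.77/123.26) + (0.0529−0.0436+0.3516²/2)·1.5541) / 0.438317 = (0.035936 + 0.110514) / 0.438317 = 0.334119
d₂ = d₁ − σ√T = 0.334119 − 0.438317 = -0.104198
e^{−rT} = 0.921077
e^{−qT} = 0.934486
N(d₁) = 0.630855,  N(d₂) = 0.458506
price = S·e^{−qT}·N(d₁) − K·e^{−rT}·N(d₂) = 75.323616 − 52.055060 = 23.268556

exchange price = 36.994477
Δ1 = 0.783797
Δ2 = -0.642894
price(DEF call K=123.26) = 23.268556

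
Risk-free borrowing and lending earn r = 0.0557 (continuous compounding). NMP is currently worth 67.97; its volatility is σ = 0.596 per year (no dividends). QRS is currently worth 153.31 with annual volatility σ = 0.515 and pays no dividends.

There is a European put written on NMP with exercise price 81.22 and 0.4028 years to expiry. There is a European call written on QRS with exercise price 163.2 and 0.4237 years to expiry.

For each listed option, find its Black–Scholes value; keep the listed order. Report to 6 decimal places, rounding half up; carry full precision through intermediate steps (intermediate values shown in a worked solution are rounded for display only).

[NMP put K=81.22]
σ√T = 0.596·√0.4028 = 0.378260
d₁ = (ln(S/K) + (r+σ²/2)T) / (σ√T) = (ln(67.97/81.22) + (0.0557+0.596²/2)·0.4028) / 0.378260 = (-0.178095 + 0.093976) / 0.378260 = -0.222383
d₂ = d₁ − σ√T = -0.222383 − 0.378260 = -0.600643
e^{−rT} = 0.977814
N(−d₁) = 0.587992,  N(−d₂) = 0.725961
price = K·e^{−rT}·N(−d₂) − S·N(−d₁) = 57.654417 − 39.965820 = 17.688597
[QRS call K=163.2]
σ√T = 0.515·√0.4237 = 0.335225
d₁ = (ln(S/K) + (r+σ²/2)T) / (σ√T) = (ln(153.31/163.2) + (0.0557+0.515²/2)·0.4237) / 0.335225 = (-0.062514 + 0.079788) / 0.335225 = 0.051528
d₂ = d₁ − σ√T = 0.051528 − 0.335225 = -0.283697
e^{−rT} = 0.976676
N(d₁) = 0.520548,  N(d₂) = 0.388321
price = S·N(d₁) − K·e^{−rT}·N(d₂) = 79.805172 − 61.895929 = 17.909243

price(NMP put K=81.22) = 17.688597
price(QRS call K=163.2) = 17.909243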